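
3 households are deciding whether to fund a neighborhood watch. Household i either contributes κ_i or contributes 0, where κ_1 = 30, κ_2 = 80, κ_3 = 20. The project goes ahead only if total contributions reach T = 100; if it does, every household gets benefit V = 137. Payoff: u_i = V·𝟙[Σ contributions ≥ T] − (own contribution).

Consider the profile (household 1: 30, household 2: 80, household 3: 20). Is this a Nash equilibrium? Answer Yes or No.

No

Total = 130 ≥ 100: provided.
Household 1 (pledges 30, payoff 107): dropping to 0 → total 100, payoff 137. Profitable deviation.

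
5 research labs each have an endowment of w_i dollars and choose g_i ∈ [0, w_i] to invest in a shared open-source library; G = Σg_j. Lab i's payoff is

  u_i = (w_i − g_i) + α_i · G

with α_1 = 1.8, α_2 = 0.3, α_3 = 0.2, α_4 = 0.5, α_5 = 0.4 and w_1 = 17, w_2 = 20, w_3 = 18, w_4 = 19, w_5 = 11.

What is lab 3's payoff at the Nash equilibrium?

21.4

∂u_i/∂g_i = α_i − 1, so lab i contributes w_i if α_i > 1, else 0.
α_i > 1 for i ∈ {1}; NE contributions (17, 0, 0, 0, 0), G = 17.
u_3 = (18 − 0) + 0.2·17 = 21.4.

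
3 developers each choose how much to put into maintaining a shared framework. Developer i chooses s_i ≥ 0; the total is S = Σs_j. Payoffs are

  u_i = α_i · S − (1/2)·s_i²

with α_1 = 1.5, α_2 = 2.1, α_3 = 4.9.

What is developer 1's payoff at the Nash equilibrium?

Developer i's FOC: ∂u_i/∂s_i = α_i − s_i = 0, so s_i* = α_i.
NE contributions = (1.5, 2.1, 4.9); S = 8.5.
u_1 = α_1·S − ½·(s_1)² = 1.5·8.5 − ½·1.5² = 11.625.

11.625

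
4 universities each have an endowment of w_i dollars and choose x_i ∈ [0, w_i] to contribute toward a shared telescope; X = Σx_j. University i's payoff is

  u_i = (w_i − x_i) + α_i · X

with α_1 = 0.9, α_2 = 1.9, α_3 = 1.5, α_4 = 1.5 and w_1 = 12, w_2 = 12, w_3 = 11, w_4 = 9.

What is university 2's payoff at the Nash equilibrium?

∂u_i/∂x_i = α_i − 1, so university i contributes w_i if α_i > 1, else 0.
α_i > 1 for i ∈ {2, 3, 4}; NE contributions (0, 12, 11, 9), X = 32.
u_2 = (12 − 12) + 1.9·32 = 60.8.

60.8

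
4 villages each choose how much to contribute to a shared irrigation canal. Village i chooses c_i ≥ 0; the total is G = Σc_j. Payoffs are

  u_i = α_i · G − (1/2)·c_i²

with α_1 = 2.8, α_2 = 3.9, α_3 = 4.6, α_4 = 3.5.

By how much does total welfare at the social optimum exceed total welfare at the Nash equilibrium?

Village i's FOC: ∂u_i/∂c_i = α_i − c_i = 0, so c_i* = α_i.
NE contributions = (2.8, 3.9, 4.6, 3.5); G = 14.8.
W^NE = (Σα)·G − ½Σα_i² = 14.8² − ½·56.46 = 190.81.
Planner sets c_i = Σα_j = 14.8 for every i, so G^SO = 4·14.8 = 59.2.
W^SO = (Σα)·G^SO − ½·4·(Σα)² = (4/2)·14.8² = 438.08.
Deadweight loss = W^SO − W^NE = 247.27.

247.27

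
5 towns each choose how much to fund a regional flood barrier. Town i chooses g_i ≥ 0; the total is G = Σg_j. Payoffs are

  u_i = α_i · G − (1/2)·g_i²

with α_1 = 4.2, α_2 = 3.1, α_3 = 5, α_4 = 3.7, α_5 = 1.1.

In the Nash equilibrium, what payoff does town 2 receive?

48.205

Town i's FOC: ∂u_i/∂g_i = α_i − g_i = 0, so g_i* = α_i.
NE contributions = (4.2, 3.1, 5, 3.7, 1.1); G = 17.1.
u_2 = α_2·G − ½·(g_2)² = 3.1·17.1 − ½·3.1² = 48.205.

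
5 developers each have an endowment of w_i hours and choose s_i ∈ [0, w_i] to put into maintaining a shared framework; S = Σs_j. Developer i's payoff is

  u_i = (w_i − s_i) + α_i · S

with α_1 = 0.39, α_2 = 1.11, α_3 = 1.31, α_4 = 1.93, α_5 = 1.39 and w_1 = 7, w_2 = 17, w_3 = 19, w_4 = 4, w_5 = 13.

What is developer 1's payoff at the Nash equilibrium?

27.67

∂u_i/∂s_i = α_i − 1, so developer i contributes w_i if α_i > 1, else 0.
α_i > 1 for i ∈ {2, 3, 4, 5}; NE contributions (0, 17, 19, 4, 13), S = 53.
u_1 = (7 − 0) + 0.39·53 = 27.67.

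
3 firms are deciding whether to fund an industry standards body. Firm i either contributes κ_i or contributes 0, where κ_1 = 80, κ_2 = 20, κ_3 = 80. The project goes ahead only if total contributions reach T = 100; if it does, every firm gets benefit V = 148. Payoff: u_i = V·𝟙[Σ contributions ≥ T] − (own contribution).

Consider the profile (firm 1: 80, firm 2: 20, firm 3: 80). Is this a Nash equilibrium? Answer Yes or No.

Total = 180 ≥ 100: provided.
Firm 1 (pledges 80, payoff 68): dropping to 0 → total 100, payoff 148. Profitable deviation.

No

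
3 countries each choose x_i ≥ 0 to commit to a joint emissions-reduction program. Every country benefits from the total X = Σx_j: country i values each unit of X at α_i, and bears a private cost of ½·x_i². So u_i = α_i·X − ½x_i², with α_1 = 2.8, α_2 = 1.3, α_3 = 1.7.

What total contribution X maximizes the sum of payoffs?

Planner FOC: ∂(Σu_j)/∂x_i = (Σα_j) − x_i = 0, so x_i^SO = Σα_j = 5.8 for every i; X^SO = 17.4.

17.4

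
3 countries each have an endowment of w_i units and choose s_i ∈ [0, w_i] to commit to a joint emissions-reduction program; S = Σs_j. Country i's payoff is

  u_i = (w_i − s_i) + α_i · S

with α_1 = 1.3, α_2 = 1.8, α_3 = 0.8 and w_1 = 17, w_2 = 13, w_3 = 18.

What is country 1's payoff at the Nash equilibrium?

∂u_i/∂s_i = α_i − 1, so country i contributes w_i if α_i > 1, else 0.
α_i > 1 for i ∈ {1, 2}; NE contributions (17, 13, 0), S = 30.
u_1 = (17 − 17) + 1.3·30 = 39.

39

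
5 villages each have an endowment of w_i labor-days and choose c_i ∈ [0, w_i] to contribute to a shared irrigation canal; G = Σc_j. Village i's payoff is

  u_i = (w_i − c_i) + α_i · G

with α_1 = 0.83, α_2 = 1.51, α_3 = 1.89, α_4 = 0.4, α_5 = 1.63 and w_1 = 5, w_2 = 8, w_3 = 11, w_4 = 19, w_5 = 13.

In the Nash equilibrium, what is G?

∂u_i/∂c_i = α_i − 1, so village i contributes w_i if α_i > 1, else 0.
α_i > 1 for i ∈ {2, 3, 5}; NE contributions (0, 8, 11, 0, 13), G = 32.

32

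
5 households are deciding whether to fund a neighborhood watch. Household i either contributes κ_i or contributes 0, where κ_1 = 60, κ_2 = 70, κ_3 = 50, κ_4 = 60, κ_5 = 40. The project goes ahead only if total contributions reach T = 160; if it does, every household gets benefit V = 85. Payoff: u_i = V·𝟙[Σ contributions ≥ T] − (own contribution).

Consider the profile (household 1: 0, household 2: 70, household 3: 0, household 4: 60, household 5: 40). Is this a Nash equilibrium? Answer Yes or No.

Yes

Total = 170 ≥ 160: provided.
Household 1 (pledges 0, payoff 85): pledging 60 → total 230, payoff 25. No gain.
Household 2 (pledges 70, payoff 15): dropping to 0 → total 100, payoff 0. No gain.
Household 3 (pledges 0, payoff 85): pledging 50 → total 220, payoff 35. No gain.
Household 4 (pledges 60, payoff 25): dropping to 0 → total 110, payoff 0. No gain.
Household 5 (pledges 40, payoff 45): dropping to 0 → total 130, payoff 0. No gain.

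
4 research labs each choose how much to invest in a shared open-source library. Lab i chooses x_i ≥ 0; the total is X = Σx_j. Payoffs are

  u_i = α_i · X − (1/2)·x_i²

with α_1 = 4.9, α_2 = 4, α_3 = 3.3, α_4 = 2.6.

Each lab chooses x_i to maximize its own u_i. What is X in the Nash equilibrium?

Lab i's FOC: ∂u_i/∂x_i = α_i − x_i = 0, so x_i* = α_i.
NE contributions = (4.9, 4, 3.3, 2.6); X = 14.8.

14.8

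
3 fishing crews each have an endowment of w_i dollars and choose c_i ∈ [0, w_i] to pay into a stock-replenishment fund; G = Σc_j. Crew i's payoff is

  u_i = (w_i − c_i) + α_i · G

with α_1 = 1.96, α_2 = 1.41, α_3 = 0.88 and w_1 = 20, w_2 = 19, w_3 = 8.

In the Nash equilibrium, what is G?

39

∂u_i/∂c_i = α_i − 1, so crew i contributes w_i if α_i > 1, else 0.
α_i > 1 for i ∈ {1, 2}; NE contributions (20, 19, 0), G = 39.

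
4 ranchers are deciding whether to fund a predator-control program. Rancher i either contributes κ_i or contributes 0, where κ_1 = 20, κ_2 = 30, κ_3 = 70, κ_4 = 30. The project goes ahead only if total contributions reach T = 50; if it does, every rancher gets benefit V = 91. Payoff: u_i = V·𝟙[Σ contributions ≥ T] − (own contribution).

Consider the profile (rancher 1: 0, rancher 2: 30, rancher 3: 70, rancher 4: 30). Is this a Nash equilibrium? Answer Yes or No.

No

Total = 130 ≥ 50: provided.
Rancher 1 (pledges 0, payoff 91): pledging 20 → total 150, payoff 71. No gain.
Rancher 2 (pledges 30, payoff 61): dropping to 0 → total 100, payoff 91. Profitable deviation.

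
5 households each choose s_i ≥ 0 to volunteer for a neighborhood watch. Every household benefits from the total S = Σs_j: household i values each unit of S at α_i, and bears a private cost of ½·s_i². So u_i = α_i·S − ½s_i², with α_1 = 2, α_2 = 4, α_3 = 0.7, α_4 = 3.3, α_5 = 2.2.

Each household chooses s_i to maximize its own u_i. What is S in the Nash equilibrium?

Household i's FOC: ∂u_i/∂s_i = α_i − s_i = 0, so s_i* = α_i.
NE contributions = (2, 4, 0.7, 3.3, 2.2); S = 12.2.

12.2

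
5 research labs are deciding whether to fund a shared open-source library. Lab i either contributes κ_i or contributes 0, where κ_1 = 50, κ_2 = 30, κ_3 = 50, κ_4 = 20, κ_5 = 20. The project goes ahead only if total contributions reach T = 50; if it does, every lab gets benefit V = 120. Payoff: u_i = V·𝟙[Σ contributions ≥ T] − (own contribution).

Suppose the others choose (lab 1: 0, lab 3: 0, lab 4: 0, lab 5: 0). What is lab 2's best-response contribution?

Others' total = 0. Even contributing 30 gives 30 < 50: no benefit either way.
Best response: 0.

0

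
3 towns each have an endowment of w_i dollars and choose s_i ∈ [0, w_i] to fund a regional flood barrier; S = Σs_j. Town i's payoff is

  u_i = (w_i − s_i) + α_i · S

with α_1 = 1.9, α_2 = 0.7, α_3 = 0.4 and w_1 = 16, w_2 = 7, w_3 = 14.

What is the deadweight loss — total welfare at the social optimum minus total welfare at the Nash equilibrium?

42

∂u_i/∂s_i = α_i − 1, so town i contributes w_i if α_i > 1, else 0.
α_i > 1 for i ∈ {1}; NE contributions (16, 0, 0), S = 16.
W^NE = Σw_i − S^NE + (Σα_i)·S^NE = 37 + 2·16 = 69.
Planner: ∂(Σu_j)/∂s_i = Σα_j − 1 = 2 > 0, so everyone contributes w_i; S^SO = 37, W^SO = 37 + 2·37 = 111.
Deadweight loss = 42.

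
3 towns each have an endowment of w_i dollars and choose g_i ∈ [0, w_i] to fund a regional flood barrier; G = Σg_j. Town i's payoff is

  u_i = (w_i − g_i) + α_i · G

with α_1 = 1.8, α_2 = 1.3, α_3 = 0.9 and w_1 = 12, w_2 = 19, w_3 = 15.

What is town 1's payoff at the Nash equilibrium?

55.8

∂u_i/∂g_i = α_i − 1, so town i contributes w_i if α_i > 1, else 0.
α_i > 1 for i ∈ {1, 2}; NE contributions (12, 19, 0), G = 31.
u_1 = (12 − 12) + 1.8·31 = 55.8.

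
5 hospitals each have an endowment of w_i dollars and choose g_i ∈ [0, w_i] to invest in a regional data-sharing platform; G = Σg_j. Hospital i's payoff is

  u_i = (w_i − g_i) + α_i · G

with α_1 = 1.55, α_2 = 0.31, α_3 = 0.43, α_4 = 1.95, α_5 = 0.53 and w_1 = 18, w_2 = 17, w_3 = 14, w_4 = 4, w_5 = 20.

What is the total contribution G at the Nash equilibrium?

∂u_i/∂g_i = α_i − 1, so hospital i contributes w_i if α_i > 1, else 0.
α_i > 1 for i ∈ {1, 4}; NE contributions (18, 0, 0, 4, 0), G = 22.

22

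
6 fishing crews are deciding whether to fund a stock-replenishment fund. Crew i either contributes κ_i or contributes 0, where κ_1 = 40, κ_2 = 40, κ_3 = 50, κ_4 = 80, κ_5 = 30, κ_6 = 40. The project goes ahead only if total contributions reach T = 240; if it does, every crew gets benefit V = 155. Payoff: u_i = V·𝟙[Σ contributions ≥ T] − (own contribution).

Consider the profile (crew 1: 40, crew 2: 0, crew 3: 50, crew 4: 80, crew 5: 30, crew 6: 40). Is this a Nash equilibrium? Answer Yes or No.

Total = 240 ≥ 240: provided.
Crew 1 (pledges 40, payoff 115): dropping to 0 → total 200, payoff 0. No gain.
Crew 2 (pledges 0, payoff 155): pledging 40 → total 280, payoff 115. No gain.
Crew 3 (pledges 50, payoff 105): dropping to 0 → total 190, payoff 0. No gain.
Crew 4 (pledges 80, payoff 75): dropping to 0 → total 160, payoff 0. No gain.
Crew 5 (pledges 30, payoff 125): dropping to 0 → total 210, payoff 0. No gain.
Crew 6 (pledges 40, payoff 115): dropping to 0 → total 200, payoff 0. No gain.

Yes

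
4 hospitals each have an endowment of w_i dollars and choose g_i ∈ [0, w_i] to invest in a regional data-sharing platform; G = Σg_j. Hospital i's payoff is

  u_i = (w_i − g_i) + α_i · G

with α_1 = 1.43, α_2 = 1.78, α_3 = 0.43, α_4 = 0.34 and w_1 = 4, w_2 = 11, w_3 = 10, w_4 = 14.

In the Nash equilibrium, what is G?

15

∂u_i/∂g_i = α_i − 1, so hospital i contributes w_i if α_i > 1, else 0.
α_i > 1 for i ∈ {1, 2}; NE contributions (4, 11, 0, 0), G = 15.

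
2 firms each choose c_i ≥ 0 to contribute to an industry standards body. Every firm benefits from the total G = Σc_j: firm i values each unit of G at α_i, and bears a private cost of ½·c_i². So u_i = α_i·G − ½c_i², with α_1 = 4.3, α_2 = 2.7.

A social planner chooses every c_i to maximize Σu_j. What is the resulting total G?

14

Planner FOC: ∂(Σu_j)/∂c_i = (Σα_j) − c_i = 0, so c_i^SO = Σα_j = 7 for every i; G^SO = 14.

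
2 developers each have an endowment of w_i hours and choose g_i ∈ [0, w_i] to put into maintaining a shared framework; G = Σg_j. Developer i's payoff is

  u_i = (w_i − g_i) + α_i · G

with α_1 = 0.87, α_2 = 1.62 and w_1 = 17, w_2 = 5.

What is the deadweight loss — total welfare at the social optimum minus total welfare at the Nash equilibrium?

25.33

∂u_i/∂g_i = α_i − 1, so developer i contributes w_i if α_i > 1, else 0.
α_i > 1 for i ∈ {2}; NE contributions (0, 5), G = 5.
W^NE = Σw_i − G^NE + (Σα_i)·G^NE = 22 + 1.49·5 = 29.45.
Planner: ∂(Σu_j)/∂g_i = Σα_j − 1 = 1.49 > 0, so everyone contributes w_i; G^SO = 22, W^SO = 22 + 1.49·22 = 54.78.
Deadweight loss = 25.33.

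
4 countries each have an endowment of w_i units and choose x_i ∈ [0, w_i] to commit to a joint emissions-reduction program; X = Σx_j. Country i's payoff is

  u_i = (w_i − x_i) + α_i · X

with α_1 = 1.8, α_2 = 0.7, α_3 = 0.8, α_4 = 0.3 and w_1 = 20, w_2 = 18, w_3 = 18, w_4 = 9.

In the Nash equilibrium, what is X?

∂u_i/∂x_i = α_i − 1, so country i contributes w_i if α_i > 1, else 0.
α_i > 1 for i ∈ {1}; NE contributions (20, 0, 0, 0), X = 20.

20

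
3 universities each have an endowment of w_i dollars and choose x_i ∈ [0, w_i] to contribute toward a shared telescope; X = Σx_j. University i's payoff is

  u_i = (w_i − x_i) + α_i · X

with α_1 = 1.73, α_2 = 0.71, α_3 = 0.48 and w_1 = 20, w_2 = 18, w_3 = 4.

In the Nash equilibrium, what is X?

∂u_i/∂x_i = α_i − 1, so university i contributes w_i if α_i > 1, else 0.
α_i > 1 for i ∈ {1}; NE contributions (20, 0, 0), X = 20.

20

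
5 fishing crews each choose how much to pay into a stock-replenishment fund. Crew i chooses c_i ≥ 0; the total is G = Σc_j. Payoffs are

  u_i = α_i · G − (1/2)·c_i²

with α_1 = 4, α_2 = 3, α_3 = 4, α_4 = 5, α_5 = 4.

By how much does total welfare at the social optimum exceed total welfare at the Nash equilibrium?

Crew i's FOC: ∂u_i/∂c_i = α_i − c_i = 0, so c_i* = α_i.
NE contributions = (4, 3, 4, 5, 4); G = 20.
W^NE = (Σα)·G − ½Σα_i² = 20² − ½·82 = 359.
Planner sets c_i = Σα_j = 20 for every i, so G^SO = 5·20 = 100.
W^SO = (Σα)·G^SO − ½·5·(Σα)² = (5/2)·20² = 1000.
Deadweight loss = W^SO − W^NE = 641.

641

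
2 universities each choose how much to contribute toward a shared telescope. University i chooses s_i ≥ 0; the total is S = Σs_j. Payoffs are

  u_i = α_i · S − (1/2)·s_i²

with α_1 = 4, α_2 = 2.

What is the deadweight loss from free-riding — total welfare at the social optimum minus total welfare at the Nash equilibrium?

10

University i's FOC: ∂u_i/∂s_i = α_i − s_i = 0, so s_i* = α_i.
NE contributions = (4, 2); S = 6.
W^NE = (Σα)·S − ½Σα_i² = 6² − ½·20 = 26.
Planner sets s_i = Σα_j = 6 for every i, so S^SO = 2·6 = 12.
W^SO = (Σα)·S^SO − ½·2·(Σα)² = (2/2)·6² = 36.
Deadweight loss = W^SO − W^NE = 10.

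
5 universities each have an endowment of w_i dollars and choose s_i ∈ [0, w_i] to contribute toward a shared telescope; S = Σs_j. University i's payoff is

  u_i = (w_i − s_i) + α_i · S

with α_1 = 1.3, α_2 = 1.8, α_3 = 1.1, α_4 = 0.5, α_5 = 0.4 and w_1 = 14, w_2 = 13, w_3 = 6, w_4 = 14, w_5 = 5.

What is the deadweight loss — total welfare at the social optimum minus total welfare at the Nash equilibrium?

∂u_i/∂s_i = α_i − 1, so university i contributes w_i if α_i > 1, else 0.
α_i > 1 for i ∈ {1, 2, 3}; NE contributions (14, 13, 6, 0, 0), S = 33.
W^NE = Σw_i − S^NE + (Σα_i)·S^NE = 52 + 4.1·33 = 187.3.
Planner: ∂(Σu_j)/∂s_i = Σα_j − 1 = 4.1 > 0, so everyone contributes w_i; S^SO = 52, W^SO = 52 + 4.1·52 = 265.2.
Deadweight loss = 77.9.

77.9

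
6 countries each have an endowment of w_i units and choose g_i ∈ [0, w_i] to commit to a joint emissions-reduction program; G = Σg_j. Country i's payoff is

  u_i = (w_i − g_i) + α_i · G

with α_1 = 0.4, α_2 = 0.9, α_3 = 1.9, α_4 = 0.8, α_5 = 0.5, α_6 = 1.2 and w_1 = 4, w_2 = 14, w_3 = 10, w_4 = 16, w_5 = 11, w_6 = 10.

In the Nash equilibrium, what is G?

20

∂u_i/∂g_i = α_i − 1, so country i contributes w_i if α_i > 1, else 0.
α_i > 1 for i ∈ {3, 6}; NE contributions (0, 0, 10, 0, 0, 10), G = 20.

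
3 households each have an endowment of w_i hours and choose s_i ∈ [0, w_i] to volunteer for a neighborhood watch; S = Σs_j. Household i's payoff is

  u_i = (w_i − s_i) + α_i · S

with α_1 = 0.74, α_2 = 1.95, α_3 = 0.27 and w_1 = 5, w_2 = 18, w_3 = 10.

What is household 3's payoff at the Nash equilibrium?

14.86

∂u_i/∂s_i = α_i − 1, so household i contributes w_i if α_i > 1, else 0.
α_i > 1 for i ∈ {2}; NE contributions (0, 18, 0), S = 18.
u_3 = (10 − 0) + 0.27·18 = 14.86.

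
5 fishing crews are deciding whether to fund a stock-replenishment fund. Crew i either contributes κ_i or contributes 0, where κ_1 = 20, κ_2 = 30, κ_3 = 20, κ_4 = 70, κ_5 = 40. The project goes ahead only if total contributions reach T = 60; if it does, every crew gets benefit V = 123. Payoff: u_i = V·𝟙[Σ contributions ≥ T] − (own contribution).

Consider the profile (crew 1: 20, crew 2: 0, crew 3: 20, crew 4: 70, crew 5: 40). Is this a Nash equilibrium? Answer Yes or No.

No

Total = 150 ≥ 60: provided.
Crew 1 (pledges 20, payoff 103): dropping to 0 → total 130, payoff 123. Profitable deviation.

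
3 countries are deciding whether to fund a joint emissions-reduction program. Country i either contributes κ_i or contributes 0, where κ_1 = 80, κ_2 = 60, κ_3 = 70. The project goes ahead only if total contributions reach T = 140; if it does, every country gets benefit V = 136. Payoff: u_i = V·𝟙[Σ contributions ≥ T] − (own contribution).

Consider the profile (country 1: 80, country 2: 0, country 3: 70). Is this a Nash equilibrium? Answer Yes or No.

Total = 150 ≥ 140: provided.
Country 1 (pledges 80, payoff 56): dropping to 0 → total 70, payoff 0. No gain.
Country 2 (pledges 0, payoff 136): pledging 60 → total 210, payoff 76. No gain.
Country 3 (pledges 70, payoff 66): dropping to 0 → total 80, payoff 0. No gain.

Yes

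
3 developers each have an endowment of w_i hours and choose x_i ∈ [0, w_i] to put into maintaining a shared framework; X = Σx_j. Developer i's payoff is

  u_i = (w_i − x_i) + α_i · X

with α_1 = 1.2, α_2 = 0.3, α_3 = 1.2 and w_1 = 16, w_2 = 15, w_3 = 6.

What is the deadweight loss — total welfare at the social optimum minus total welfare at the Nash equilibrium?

25.5

∂u_i/∂x_i = α_i − 1, so developer i contributes w_i if α_i > 1, else 0.
α_i > 1 for i ∈ {1, 3}; NE contributions (16, 0, 6), X = 22.
W^NE = Σw_i − X^NE + (Σα_i)·X^NE = 37 + 1.7·22 = 74.4.
Planner: ∂(Σu_j)/∂x_i = Σα_j − 1 = 1.7 > 0, so everyone contributes w_i; X^SO = 37, W^SO = 37 + 1.7·37 = 99.9.
Deadweight loss = 25.5.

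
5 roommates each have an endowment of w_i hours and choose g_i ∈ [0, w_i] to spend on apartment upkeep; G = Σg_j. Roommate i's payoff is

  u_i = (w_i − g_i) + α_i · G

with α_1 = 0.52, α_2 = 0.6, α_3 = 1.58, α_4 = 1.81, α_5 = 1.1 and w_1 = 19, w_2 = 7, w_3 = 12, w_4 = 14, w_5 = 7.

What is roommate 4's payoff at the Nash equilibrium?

∂u_i/∂g_i = α_i − 1, so roommate i contributes w_i if α_i > 1, else 0.
α_i > 1 for i ∈ {3, 4, 5}; NE contributions (0, 0, 12, 14, 7), G = 33.
u_4 = (14 − 14) + 1.81·33 = 59.73.

59.73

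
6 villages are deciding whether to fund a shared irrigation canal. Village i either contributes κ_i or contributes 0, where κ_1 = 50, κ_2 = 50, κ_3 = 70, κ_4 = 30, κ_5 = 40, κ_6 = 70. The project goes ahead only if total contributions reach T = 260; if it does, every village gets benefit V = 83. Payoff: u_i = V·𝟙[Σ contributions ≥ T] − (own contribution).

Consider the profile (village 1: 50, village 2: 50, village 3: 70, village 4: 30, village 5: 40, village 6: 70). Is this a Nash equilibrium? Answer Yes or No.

Total = 310 ≥ 260: provided.
Village 1 (pledges 50, payoff 33): dropping to 0 → total 260, payoff 83. Profitable deviation.

No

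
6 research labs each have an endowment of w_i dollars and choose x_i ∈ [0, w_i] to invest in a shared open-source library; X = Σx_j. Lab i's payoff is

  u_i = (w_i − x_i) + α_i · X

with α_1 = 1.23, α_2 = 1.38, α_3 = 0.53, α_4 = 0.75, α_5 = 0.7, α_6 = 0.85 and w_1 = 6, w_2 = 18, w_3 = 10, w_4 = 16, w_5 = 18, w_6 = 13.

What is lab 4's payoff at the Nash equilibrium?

34

∂u_i/∂x_i = α_i − 1, so lab i contributes w_i if α_i > 1, else 0.
α_i > 1 for i ∈ {1, 2}; NE contributions (6, 18, 0, 0, 0, 0), X = 24.
u_4 = (16 − 0) + 0.75·24 = 34.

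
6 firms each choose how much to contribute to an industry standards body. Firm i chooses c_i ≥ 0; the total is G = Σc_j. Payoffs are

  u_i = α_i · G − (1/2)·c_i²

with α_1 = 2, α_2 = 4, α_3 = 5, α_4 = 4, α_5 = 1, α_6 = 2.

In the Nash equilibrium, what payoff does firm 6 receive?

Firm i's FOC: ∂u_i/∂c_i = α_i − c_i = 0, so c_i* = α_i.
NE contributions = (2, 4, 5, 4, 1, 2); G = 18.
u_6 = α_6·G − ½·(c_6)² = 2·18 − ½·2² = 34.

34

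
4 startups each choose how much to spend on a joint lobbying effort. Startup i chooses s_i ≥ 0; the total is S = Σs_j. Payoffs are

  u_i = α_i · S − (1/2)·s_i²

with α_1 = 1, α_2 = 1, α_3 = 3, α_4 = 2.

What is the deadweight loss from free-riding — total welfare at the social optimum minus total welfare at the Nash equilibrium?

Startup i's FOC: ∂u_i/∂s_i = α_i − s_i = 0, so s_i* = α_i.
NE contributions = (1, 1, 3, 2); S = 7.
W^NE = (Σα)·S − ½Σα_i² = 7² − ½·15 = 41.5.
Planner sets s_i = Σα_j = 7 for every i, so S^SO = 4·7 = 28.
W^SO = (Σα)·S^SO − ½·4·(Σα)² = (4/2)·7² = 98.
Deadweight loss = W^SO − W^NE = 56.5.

56.5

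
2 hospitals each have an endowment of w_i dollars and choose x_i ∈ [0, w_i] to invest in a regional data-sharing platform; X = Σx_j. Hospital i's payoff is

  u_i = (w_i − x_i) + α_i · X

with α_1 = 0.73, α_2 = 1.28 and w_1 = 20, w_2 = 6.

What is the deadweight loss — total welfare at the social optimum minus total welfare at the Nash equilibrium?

∂u_i/∂x_i = α_i − 1, so hospital i contributes w_i if α_i > 1, else 0.
α_i > 1 for i ∈ {2}; NE contributions (0, 6), X = 6.
W^NE = Σw_i − X^NE + (Σα_i)·X^NE = 26 + 1.01·6 = 32.06.
Planner: ∂(Σu_j)/∂x_i = Σα_j − 1 = 1.01 > 0, so everyone contributes w_i; X^SO = 26, W^SO = 26 + 1.01·26 = 52.26.
Deadweight loss = 20.2.

20.2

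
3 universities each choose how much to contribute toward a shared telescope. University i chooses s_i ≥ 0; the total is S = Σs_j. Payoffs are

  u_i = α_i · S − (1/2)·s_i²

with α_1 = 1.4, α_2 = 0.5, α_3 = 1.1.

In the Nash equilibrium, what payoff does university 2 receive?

University i's FOC: ∂u_i/∂s_i = α_i − s_i = 0, so s_i* = α_i.
NE contributions = (1.4, 0.5, 1.1); S = 3.
u_2 = α_2·S − ½·(s_2)² = 0.5·3 − ½·0.5² = 1.375.

1.375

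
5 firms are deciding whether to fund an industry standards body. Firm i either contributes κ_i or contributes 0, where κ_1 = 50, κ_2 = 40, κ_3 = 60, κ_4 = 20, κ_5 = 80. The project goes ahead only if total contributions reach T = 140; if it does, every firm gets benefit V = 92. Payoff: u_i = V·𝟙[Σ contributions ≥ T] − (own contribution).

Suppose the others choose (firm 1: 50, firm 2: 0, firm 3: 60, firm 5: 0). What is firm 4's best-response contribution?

0

Others' total = 110. Even contributing 20 gives 130 < 140: no benefit either way.
Best response: 0.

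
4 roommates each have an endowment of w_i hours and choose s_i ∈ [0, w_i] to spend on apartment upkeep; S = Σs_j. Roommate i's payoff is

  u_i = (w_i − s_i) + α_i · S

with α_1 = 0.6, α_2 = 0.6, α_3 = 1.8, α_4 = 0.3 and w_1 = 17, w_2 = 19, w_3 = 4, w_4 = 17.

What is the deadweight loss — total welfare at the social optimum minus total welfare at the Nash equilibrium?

121.9

∂u_i/∂s_i = α_i − 1, so roommate i contributes w_i if α_i > 1, else 0.
α_i > 1 for i ∈ {3}; NE contributions (0, 0, 4, 0), S = 4.
W^NE = Σw_i − S^NE + (Σα_i)·S^NE = 57 + 2.3·4 = 66.2.
Planner: ∂(Σu_j)/∂s_i = Σα_j − 1 = 2.3 > 0, so everyone contributes w_i; S^SO = 57, W^SO = 57 + 2.3·57 = 188.1.
Deadweight loss = 121.9.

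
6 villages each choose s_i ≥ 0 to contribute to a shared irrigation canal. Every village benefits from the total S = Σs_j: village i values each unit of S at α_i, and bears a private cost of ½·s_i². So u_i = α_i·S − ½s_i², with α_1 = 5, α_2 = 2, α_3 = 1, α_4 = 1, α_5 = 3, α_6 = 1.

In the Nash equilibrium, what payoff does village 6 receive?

12.5

Village i's FOC: ∂u_i/∂s_i = α_i − s_i = 0, so s_i* = α_i.
NE contributions = (5, 2, 1, 1, 3, 1); S = 13.
u_6 = α_6·S − ½·(s_6)² = 1·13 − ½·1² = 12.5.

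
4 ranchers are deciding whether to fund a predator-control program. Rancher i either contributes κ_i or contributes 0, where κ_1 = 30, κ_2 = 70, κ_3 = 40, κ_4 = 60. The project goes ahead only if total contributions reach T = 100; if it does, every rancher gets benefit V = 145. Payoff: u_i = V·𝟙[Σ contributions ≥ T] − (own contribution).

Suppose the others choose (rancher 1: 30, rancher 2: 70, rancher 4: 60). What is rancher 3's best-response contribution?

0

Others' total = 160 ≥ 100; contributing adds cost 40 for no extra benefit.
Best response: 0.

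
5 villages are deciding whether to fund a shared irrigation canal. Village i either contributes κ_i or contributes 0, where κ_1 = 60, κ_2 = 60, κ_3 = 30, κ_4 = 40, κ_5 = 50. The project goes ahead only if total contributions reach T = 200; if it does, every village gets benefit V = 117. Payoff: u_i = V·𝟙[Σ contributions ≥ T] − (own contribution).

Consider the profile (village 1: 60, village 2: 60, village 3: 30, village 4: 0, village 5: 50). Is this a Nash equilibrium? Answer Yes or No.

Yes

Total = 200 ≥ 200: provided.
Village 1 (pledges 60, payoff 57): dropping to 0 → total 140, payoff 0. No gain.
Village 2 (pledges 60, payoff 57): dropping to 0 → total 140, payoff 0. No gain.
Village 3 (pledges 30, payoff 87): dropping to 0 → total 170, payoff 0. No gain.
Village 4 (pledges 0, payoff 117): pledging 40 → total 240, payoff 77. No gain.
Village 5 (pledges 50, payoff 67): dropping to 0 → total 150, payoff 0. No gain.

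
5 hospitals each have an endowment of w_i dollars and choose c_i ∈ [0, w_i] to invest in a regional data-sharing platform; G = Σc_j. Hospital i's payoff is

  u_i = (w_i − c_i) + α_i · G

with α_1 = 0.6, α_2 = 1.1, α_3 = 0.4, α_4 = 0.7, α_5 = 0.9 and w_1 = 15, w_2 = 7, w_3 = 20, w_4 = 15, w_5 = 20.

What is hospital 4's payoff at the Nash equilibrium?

∂u_i/∂c_i = α_i − 1, so hospital i contributes w_i if α_i > 1, else 0.
α_i > 1 for i ∈ {2}; NE contributions (0, 7, 0, 0, 0), G = 7.
u_4 = (15 − 0) + 0.7·7 = 19.9.

19.9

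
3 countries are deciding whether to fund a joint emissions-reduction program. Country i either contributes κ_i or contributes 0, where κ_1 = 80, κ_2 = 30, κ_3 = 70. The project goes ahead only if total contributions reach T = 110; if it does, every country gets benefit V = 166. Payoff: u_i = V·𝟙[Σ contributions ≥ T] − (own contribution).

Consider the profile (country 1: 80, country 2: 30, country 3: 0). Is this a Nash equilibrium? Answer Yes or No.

Total = 110 ≥ 110: provided.
Country 1 (pledges 80, payoff 86): dropping to 0 → total 30, payoff 0. No gain.
Country 2 (pledges 30, payoff 136): dropping to 0 → total 80, payoff 0. No gain.
Country 3 (pledges 0, payoff 166): pledging 70 → total 180, payoff 96. No gain.

Yes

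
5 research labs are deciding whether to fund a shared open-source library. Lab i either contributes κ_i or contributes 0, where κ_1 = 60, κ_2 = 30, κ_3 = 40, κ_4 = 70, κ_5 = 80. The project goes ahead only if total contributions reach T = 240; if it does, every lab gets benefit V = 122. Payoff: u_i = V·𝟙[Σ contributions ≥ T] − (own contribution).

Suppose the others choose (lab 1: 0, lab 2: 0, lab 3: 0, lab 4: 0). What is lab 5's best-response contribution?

0

Others' total = 0. Even contributing 80 gives 80 < 240: no benefit either way.
Best response: 0.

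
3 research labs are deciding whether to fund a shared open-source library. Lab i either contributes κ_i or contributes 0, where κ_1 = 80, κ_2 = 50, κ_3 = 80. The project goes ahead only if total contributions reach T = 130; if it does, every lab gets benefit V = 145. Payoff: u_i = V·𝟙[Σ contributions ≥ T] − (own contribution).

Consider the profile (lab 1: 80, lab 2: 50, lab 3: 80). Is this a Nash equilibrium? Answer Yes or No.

No

Total = 210 ≥ 130: provided.
Lab 1 (pledges 80, payoff 65): dropping to 0 → total 130, payoff 145. Profitable deviation.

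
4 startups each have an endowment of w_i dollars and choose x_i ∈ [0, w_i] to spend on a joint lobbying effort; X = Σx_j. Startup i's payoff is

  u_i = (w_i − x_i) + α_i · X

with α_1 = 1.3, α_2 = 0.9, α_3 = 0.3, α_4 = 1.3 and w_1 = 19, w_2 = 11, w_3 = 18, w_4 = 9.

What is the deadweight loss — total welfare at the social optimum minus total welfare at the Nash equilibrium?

81.2

∂u_i/∂x_i = α_i − 1, so startup i contributes w_i if α_i > 1, else 0.
α_i > 1 for i ∈ {1, 4}; NE contributions (19, 0, 0, 9), X = 28.
W^NE = Σw_i − X^NE + (Σα_i)·X^NE = 57 + 2.8·28 = 135.4.
Planner: ∂(Σu_j)/∂x_i = Σα_j − 1 = 2.8 > 0, so everyone contributes w_i; X^SO = 57, W^SO = 57 + 2.8·57 = 216.6.
Deadweight loss = 81.2.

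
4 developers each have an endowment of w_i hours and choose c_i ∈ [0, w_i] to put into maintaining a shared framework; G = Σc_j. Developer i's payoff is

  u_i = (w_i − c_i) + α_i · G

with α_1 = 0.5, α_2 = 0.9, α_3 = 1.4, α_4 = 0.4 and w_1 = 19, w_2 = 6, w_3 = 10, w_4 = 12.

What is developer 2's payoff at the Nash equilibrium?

∂u_i/∂c_i = α_i − 1, so developer i contributes w_i if α_i > 1, else 0.
α_i > 1 for i ∈ {3}; NE contributions (0, 0, 10, 0), G = 10.
u_2 = (6 − 0) + 0.9·10 = 15.

15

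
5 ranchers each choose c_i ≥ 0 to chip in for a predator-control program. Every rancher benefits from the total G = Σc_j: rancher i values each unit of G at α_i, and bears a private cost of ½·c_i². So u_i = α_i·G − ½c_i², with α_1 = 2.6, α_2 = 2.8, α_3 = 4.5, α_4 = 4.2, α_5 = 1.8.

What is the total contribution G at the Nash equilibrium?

15.9

Rancher i's FOC: ∂u_i/∂c_i = α_i − c_i = 0, so c_i* = α_i.
NE contributions = (2.6, 2.8, 4.5, 4.2, 1.8); G = 15.9.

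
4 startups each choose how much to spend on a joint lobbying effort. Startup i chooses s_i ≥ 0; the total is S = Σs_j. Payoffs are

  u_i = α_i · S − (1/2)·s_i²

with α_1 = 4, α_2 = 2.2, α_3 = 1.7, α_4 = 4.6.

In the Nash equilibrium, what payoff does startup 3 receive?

19.805

Startup i's FOC: ∂u_i/∂s_i = α_i − s_i = 0, so s_i* = α_i.
NE contributions = (4, 2.2, 1.7, 4.6); S = 12.5.
u_3 = α_3·S − ½·(s_3)² = 1.7·12.5 − ½·1.7² = 19.805.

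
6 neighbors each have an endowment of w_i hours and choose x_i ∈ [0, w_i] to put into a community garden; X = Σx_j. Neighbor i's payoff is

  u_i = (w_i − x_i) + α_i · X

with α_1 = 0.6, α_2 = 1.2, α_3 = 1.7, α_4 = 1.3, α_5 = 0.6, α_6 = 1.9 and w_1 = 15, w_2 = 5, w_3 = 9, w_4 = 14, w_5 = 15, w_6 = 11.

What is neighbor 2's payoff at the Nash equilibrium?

46.8

∂u_i/∂x_i = α_i − 1, so neighbor i contributes w_i if α_i > 1, else 0.
α_i > 1 for i ∈ {2, 3, 4, 6}; NE contributions (0, 5, 9, 14, 0, 11), X = 39.
u_2 = (5 − 5) + 1.2·39 = 46.8.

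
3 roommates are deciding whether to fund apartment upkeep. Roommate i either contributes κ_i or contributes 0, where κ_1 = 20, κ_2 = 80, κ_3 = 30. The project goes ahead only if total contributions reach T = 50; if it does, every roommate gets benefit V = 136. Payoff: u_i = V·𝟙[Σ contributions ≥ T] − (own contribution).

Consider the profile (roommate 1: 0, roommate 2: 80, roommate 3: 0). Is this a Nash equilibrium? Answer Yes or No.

Yes

Total = 80 ≥ 50: provided.
Roommate 1 (pledges 0, payoff 136): pledging 20 → total 100, payoff 116. No gain.
Roommate 2 (pledges 80, payoff 56): dropping to 0 → total 0, payoff 0. No gain.
Roommate 3 (pledges 0, payoff 136): pledging 30 → total 110, payoff 106. No gain.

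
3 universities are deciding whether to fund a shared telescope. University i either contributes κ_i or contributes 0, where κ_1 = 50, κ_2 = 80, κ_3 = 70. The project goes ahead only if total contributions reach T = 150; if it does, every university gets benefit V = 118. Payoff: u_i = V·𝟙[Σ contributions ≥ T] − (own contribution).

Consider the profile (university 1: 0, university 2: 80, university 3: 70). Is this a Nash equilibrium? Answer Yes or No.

Total = 150 ≥ 150: provided.
University 1 (pledges 0, payoff 118): pledging 50 → total 200, payoff 68. No gain.
University 2 (pledges 80, payoff 38): dropping to 0 → total 70, payoff 0. No gain.
University 3 (pledges 70, payoff 48): dropping to 0 → total 80, payoff 0. No gain.

Yes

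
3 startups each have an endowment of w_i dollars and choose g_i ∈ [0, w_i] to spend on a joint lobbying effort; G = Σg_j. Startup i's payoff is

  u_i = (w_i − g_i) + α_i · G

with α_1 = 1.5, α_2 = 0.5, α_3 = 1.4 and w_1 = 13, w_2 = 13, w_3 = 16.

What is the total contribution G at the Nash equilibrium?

∂u_i/∂g_i = α_i − 1, so startup i contributes w_i if α_i > 1, else 0.
α_i > 1 for i ∈ {1, 3}; NE contributions (13, 0, 16), G = 29.

29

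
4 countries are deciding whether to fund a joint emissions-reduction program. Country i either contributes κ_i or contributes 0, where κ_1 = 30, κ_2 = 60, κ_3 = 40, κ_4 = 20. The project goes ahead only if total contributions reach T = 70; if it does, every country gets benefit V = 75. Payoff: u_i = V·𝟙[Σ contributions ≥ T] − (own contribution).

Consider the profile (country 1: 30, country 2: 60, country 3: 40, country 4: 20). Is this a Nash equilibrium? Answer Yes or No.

Total = 150 ≥ 70: provided.
Country 1 (pledges 30, payoff 45): dropping to 0 → total 120, payoff 75. Profitable deviation.

No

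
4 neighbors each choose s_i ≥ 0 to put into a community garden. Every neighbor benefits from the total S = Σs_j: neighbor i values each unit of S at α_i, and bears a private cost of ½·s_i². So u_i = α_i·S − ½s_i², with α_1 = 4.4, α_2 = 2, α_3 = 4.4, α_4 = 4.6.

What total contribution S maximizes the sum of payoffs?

61.6

Planner FOC: ∂(Σu_j)/∂s_i = (Σα_j) − s_i = 0, so s_i^SO = Σα_j = 15.4 for every i; S^SO = 61.6.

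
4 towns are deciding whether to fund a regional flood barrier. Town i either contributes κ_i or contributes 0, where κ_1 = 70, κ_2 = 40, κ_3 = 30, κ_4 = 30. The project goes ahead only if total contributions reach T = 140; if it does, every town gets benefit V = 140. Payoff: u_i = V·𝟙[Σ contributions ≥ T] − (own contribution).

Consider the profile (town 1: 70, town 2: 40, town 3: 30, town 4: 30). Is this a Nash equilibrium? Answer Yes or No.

No

Total = 170 ≥ 140: provided.
Town 1 (pledges 70, payoff 70): dropping to 0 → total 100, payoff 0. No gain.
Town 2 (pledges 40, payoff 100): dropping to 0 → total 130, payoff 0. No gain.
Town 3 (pledges 30, payoff 110): dropping to 0 → total 140, payoff 140. Profitable deviation.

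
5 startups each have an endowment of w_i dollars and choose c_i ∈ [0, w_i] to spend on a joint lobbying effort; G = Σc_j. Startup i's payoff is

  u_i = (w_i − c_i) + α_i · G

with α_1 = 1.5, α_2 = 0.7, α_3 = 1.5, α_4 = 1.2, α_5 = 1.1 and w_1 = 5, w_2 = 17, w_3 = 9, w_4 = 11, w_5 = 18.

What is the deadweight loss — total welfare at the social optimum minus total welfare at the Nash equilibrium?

85

∂u_i/∂c_i = α_i − 1, so startup i contributes w_i if α_i > 1, else 0.
α_i > 1 for i ∈ {1, 3, 4, 5}; NE contributions (5, 0, 9, 11, 18), G = 43.
W^NE = Σw_i − G^NE + (Σα_i)·G^NE = 60 + 5·43 = 275.
Planner: ∂(Σu_j)/∂c_i = Σα_j − 1 = 5 > 0, so everyone contributes w_i; G^SO = 60, W^SO = 60 + 5·60 = 360.
Deadweight loss = 85.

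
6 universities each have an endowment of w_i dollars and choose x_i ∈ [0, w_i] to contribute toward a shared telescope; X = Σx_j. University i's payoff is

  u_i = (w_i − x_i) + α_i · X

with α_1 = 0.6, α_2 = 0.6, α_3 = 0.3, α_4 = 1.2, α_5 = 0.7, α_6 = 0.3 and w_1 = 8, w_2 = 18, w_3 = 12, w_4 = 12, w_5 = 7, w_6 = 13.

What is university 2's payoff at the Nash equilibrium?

25.2

∂u_i/∂x_i = α_i − 1, so university i contributes w_i if α_i > 1, else 0.
α_i > 1 for i ∈ {4}; NE contributions (0, 0, 0, 12, 0, 0), X = 12.
u_2 = (18 − 0) + 0.6·12 = 25.2.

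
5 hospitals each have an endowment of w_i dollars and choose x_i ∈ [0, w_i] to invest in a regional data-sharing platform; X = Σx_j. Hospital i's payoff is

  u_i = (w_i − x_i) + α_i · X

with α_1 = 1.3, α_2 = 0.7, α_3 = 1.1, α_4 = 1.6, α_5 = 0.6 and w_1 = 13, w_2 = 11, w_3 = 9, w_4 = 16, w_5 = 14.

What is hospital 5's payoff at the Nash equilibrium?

36.8

∂u_i/∂x_i = α_i − 1, so hospital i contributes w_i if α_i > 1, else 0.
α_i > 1 for i ∈ {1, 3, 4}; NE contributions (13, 0, 9, 16, 0), X = 38.
u_5 = (14 − 0) + 0.6·38 = 36.8.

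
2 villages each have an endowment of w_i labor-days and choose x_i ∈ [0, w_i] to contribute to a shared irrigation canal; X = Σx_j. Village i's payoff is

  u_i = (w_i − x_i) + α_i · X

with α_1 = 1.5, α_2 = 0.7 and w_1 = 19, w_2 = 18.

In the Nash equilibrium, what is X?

∂u_i/∂x_i = α_i − 1, so village i contributes w_i if α_i > 1, else 0.
α_i > 1 for i ∈ {1}; NE contributions (19, 0), X = 19.

19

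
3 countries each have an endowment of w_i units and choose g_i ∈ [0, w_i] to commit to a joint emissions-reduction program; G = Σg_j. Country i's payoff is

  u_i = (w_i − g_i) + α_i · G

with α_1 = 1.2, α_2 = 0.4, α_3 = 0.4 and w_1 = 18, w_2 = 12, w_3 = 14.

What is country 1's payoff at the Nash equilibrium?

∂u_i/∂g_i = α_i − 1, so country i contributes w_i if α_i > 1, else 0.
α_i > 1 for i ∈ {1}; NE contributions (18, 0, 0), G = 18.
u_1 = (18 − 18) + 1.2·18 = 21.6.

21.6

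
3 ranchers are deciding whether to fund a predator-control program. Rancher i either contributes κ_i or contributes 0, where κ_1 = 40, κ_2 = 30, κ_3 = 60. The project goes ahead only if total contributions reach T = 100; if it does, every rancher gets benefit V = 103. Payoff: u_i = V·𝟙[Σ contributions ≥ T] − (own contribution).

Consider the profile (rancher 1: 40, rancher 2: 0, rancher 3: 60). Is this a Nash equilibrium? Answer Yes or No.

Total = 100 ≥ 100: provided.
Rancher 1 (pledges 40, payoff 63): dropping to 0 → total 60, payoff 0. No gain.
Rancher 2 (pledges 0, payoff 103): pledging 30 → total 130, payoff 73. No gain.
Rancher 3 (pledges 60, payoff 43): dropping to 0 → total 40, payoff 0. No gain.

Yes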